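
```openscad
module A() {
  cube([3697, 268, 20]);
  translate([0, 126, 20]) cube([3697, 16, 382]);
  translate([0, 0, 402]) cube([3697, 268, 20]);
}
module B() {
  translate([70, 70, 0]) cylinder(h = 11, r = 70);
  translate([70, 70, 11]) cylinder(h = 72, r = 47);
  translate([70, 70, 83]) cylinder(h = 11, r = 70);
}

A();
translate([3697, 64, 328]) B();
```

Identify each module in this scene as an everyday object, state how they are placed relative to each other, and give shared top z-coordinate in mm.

A is an I-beam. B is a spool. The spool is beside the I-beam with their tops flush at z = 422. The shared top z-coordinate is 422 mm.

Both tops at z = 422 mm.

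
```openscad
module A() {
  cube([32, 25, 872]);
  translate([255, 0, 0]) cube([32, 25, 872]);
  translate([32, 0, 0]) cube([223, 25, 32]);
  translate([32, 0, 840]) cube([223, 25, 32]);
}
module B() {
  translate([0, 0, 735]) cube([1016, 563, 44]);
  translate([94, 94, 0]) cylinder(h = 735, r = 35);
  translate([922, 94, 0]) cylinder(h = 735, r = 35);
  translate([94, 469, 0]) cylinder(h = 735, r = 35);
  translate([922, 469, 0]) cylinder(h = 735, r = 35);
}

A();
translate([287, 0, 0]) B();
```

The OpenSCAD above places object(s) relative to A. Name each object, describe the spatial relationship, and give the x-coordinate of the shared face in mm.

The picture frame's +x face and the table's −x face are both at x = 287 mm.

A is a picture frame. B is a table. The table is against the picture frame's +x side, with their −y faces flush. The x-coordinate of the shared face is 287 mm.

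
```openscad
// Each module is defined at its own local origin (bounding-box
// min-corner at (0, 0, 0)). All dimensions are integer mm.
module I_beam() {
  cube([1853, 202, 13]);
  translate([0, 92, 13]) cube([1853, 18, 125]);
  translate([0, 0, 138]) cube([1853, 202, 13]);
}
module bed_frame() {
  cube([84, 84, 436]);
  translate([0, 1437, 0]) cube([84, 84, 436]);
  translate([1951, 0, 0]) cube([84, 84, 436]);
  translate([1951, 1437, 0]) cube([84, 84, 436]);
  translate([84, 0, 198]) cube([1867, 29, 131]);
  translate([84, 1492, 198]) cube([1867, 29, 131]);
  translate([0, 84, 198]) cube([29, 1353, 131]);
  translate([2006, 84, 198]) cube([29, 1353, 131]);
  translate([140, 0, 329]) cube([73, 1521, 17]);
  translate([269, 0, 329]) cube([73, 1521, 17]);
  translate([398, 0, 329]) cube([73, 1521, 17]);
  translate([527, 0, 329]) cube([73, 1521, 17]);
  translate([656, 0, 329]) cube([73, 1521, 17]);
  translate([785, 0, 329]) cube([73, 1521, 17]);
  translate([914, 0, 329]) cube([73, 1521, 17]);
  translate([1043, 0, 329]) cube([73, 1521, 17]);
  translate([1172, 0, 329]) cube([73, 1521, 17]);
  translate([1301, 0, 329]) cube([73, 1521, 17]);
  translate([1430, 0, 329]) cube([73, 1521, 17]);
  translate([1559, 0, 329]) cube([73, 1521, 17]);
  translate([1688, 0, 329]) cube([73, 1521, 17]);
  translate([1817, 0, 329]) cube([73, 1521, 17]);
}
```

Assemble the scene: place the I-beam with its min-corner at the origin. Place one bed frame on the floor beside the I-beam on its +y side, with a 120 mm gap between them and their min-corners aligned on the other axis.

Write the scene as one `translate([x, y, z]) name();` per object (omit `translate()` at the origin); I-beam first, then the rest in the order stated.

I_beam();
translate([0, 322, 0]) bed_frame();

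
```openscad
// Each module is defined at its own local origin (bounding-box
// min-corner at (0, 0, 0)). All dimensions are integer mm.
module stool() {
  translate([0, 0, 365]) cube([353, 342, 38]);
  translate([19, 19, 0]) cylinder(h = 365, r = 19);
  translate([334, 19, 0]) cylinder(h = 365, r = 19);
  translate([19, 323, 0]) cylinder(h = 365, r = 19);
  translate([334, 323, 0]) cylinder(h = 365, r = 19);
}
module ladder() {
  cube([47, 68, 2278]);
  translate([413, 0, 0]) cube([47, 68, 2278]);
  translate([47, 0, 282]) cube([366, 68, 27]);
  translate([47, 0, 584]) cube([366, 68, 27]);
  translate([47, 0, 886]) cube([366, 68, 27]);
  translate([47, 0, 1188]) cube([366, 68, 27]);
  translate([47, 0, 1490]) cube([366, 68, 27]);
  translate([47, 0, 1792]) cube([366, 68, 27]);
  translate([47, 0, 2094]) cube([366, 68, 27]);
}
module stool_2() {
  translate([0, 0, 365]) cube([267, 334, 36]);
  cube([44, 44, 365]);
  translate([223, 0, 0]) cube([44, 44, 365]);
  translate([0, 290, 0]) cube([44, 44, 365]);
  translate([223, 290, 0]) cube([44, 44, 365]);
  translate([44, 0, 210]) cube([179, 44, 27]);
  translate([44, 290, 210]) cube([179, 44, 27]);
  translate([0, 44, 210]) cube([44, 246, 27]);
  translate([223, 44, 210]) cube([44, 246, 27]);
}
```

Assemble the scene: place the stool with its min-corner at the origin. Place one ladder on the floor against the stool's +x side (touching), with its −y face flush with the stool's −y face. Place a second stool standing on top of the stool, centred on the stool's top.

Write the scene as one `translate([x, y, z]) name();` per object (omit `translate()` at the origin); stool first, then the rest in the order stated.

stool();
translate([353, 0, 0]) ladder();
translate([43, 4, 403]) stool_2();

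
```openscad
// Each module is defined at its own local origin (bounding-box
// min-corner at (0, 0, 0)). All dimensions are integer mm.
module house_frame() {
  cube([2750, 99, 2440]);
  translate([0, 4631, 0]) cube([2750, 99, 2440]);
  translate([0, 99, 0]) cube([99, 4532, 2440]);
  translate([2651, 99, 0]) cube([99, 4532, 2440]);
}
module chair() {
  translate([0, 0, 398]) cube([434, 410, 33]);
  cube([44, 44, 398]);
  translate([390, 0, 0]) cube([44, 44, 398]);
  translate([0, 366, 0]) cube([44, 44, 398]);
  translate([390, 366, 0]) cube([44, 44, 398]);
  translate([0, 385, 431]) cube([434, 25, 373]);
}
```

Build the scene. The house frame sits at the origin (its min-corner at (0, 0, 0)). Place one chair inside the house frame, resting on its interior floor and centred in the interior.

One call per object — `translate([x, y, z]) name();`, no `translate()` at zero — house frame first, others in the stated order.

house_frame();
translate([1158, 2160, 0]) chair();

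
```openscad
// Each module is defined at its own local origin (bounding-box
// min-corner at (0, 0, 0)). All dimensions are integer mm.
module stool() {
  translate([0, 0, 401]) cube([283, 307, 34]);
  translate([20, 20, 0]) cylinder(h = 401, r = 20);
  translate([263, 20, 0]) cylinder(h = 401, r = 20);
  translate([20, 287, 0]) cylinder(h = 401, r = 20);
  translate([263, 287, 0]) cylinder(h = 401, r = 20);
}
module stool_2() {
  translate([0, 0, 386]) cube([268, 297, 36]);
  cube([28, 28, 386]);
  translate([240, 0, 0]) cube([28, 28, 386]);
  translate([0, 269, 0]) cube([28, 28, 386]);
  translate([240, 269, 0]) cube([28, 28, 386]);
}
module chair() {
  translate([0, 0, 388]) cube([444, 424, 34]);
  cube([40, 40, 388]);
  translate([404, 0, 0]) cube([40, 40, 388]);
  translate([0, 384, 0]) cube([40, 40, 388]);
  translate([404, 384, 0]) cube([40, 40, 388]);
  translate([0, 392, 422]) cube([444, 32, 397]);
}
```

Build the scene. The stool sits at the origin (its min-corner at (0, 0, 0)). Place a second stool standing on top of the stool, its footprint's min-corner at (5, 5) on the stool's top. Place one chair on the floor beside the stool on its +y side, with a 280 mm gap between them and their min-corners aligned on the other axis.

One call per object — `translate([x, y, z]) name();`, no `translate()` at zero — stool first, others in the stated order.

stool();
translate([5, 5, 435]) stool_2();
translate([0, 587, 0]) chair();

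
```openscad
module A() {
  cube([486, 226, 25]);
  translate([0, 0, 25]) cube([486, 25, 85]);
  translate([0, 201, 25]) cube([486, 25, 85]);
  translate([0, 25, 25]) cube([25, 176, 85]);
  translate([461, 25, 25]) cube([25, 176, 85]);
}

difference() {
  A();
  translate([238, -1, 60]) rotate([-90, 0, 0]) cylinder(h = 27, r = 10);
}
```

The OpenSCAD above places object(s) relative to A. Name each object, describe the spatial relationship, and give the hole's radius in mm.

A is an open box. The open box has a circular hole through its front wall. The hole's radius is 10 mm.

The subtracted cylinder has r = 10 mm.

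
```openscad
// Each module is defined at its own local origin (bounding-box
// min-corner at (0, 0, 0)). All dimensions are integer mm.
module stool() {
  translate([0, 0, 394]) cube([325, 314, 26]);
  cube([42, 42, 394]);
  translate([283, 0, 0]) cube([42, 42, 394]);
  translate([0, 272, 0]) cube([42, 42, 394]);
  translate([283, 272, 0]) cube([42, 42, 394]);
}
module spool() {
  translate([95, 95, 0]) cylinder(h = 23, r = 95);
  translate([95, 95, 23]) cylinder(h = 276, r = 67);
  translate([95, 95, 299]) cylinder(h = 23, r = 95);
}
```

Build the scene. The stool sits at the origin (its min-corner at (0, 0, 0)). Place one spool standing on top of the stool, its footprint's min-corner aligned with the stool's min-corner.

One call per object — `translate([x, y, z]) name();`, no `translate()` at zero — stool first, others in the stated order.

stool();
translate([0, 0, 420]) spool();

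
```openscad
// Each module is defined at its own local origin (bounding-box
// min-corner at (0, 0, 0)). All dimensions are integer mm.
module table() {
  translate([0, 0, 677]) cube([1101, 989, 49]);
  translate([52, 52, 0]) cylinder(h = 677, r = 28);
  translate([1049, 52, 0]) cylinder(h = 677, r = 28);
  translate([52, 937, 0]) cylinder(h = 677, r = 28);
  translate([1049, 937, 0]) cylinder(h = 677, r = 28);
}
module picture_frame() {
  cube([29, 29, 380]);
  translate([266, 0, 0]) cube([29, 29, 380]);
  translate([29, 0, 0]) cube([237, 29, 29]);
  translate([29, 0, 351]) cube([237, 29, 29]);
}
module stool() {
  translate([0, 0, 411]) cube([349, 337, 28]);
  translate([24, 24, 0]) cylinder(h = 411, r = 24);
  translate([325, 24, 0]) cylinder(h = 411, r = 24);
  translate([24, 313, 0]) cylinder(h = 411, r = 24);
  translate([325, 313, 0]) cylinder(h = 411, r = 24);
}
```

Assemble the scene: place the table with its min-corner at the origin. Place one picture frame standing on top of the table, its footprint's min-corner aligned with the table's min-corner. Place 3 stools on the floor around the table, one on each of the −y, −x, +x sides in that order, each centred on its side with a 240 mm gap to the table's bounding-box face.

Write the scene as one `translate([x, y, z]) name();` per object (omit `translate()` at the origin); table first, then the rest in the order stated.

table();
translate([0, 0, 726]) picture_frame();
translate([376, -577, 0]) stool();
translate([-589, 326, 0]) stool();
translate([1341, 326, 0]) stool();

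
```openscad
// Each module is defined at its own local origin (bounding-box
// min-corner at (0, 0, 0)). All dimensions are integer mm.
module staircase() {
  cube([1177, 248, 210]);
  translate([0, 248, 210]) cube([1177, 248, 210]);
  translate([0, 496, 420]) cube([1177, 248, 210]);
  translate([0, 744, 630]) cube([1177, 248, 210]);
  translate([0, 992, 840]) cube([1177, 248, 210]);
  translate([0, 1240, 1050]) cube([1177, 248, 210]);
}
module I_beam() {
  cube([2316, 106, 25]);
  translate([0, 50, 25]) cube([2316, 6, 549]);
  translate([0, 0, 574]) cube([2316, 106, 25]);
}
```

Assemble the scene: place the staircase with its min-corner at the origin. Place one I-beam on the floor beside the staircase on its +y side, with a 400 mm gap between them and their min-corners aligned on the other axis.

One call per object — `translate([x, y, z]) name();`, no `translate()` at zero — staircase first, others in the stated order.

staircase();
translate([0, 1888, 0]) I_beam();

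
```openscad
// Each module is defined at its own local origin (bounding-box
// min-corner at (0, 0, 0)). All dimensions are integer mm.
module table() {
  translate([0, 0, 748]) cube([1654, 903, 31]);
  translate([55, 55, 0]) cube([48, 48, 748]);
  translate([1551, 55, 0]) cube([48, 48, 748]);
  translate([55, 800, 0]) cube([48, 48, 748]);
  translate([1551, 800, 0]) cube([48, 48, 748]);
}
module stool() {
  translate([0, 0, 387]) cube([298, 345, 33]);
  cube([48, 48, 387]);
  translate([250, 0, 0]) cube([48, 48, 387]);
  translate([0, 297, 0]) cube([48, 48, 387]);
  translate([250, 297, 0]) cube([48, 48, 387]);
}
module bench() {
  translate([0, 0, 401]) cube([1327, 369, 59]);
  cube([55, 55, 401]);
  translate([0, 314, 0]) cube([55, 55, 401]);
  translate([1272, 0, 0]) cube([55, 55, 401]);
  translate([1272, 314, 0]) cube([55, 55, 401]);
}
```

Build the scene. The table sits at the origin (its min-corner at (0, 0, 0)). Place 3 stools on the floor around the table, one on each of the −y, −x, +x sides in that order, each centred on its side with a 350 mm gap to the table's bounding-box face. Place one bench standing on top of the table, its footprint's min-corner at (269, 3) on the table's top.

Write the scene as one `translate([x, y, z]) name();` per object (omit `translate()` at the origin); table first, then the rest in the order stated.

table();
translate([678, -695, 0]) stool();
translate([-648, 279, 0]) stool();
translate([2004, 279, 0]) stool();
translate([269, 3, 779]) bench();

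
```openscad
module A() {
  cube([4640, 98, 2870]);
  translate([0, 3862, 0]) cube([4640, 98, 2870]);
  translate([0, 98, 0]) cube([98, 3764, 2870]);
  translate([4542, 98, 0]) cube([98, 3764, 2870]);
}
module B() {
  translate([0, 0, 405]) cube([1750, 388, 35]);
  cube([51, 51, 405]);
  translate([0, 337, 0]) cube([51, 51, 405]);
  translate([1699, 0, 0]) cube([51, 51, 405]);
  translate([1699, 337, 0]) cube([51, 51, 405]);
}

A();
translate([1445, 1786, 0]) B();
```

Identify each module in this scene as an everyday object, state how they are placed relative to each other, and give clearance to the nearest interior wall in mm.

Clearances: x = 1347, y = 1688; minimum 1347 mm.

A is a house frame. B is a bench. The bench sits inside the house frame, centred. The clearance to the nearest interior wall is 1347 mm.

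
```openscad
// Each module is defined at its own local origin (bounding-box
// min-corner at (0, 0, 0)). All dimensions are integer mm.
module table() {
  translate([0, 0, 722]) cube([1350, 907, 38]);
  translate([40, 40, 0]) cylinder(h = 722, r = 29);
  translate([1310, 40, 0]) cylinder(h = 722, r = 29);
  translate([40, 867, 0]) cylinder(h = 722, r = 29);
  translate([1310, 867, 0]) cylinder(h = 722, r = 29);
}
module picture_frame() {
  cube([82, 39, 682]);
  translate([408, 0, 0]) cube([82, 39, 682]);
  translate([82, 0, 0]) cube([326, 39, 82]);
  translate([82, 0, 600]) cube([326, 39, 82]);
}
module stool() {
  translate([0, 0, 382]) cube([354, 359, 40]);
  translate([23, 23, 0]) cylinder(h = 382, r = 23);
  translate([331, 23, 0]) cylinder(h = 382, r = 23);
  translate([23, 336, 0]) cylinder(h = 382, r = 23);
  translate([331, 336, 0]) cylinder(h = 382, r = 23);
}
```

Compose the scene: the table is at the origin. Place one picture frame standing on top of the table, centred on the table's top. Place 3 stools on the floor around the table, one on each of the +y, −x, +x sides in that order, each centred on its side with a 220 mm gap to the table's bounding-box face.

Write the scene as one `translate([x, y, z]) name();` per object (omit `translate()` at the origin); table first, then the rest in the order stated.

table();
translate([430, 434, 760]) picture_frame();
translate([498, 1127, 0]) stool();
translate([-574, 274, 0]) stool();
translate([1570, 274, 0]) stool();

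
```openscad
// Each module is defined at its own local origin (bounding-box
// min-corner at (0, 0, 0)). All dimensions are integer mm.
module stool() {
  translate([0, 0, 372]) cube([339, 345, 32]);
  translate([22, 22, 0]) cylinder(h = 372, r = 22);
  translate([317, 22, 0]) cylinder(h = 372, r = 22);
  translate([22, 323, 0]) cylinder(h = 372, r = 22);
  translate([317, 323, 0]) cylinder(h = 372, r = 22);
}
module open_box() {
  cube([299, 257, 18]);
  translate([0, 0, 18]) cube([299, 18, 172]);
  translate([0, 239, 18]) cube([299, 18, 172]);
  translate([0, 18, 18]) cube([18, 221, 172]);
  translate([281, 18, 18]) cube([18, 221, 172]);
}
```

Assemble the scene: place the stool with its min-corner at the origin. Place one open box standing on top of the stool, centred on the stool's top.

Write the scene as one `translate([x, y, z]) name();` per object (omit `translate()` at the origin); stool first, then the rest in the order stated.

stool();
translate([20, 44, 404]) open_box();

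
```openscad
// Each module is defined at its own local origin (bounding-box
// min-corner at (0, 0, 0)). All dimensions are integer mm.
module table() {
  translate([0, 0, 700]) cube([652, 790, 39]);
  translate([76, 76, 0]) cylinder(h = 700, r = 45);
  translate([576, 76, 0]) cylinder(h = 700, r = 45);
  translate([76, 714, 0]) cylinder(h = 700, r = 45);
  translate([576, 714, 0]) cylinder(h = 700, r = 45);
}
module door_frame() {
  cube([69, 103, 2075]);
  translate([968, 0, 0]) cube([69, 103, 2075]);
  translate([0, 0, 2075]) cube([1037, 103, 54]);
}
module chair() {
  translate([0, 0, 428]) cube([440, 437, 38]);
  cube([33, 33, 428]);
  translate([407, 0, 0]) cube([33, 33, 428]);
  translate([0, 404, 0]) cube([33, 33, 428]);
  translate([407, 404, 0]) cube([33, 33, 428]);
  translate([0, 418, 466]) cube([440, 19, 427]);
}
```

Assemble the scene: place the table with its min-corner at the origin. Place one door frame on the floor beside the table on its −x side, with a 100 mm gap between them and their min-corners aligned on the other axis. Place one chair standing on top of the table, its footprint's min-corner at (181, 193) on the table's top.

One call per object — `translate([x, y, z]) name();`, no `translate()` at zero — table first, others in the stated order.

table();
translate([-1137, 0, 0]) door_frame();
translate([181, 193, 739]) chair();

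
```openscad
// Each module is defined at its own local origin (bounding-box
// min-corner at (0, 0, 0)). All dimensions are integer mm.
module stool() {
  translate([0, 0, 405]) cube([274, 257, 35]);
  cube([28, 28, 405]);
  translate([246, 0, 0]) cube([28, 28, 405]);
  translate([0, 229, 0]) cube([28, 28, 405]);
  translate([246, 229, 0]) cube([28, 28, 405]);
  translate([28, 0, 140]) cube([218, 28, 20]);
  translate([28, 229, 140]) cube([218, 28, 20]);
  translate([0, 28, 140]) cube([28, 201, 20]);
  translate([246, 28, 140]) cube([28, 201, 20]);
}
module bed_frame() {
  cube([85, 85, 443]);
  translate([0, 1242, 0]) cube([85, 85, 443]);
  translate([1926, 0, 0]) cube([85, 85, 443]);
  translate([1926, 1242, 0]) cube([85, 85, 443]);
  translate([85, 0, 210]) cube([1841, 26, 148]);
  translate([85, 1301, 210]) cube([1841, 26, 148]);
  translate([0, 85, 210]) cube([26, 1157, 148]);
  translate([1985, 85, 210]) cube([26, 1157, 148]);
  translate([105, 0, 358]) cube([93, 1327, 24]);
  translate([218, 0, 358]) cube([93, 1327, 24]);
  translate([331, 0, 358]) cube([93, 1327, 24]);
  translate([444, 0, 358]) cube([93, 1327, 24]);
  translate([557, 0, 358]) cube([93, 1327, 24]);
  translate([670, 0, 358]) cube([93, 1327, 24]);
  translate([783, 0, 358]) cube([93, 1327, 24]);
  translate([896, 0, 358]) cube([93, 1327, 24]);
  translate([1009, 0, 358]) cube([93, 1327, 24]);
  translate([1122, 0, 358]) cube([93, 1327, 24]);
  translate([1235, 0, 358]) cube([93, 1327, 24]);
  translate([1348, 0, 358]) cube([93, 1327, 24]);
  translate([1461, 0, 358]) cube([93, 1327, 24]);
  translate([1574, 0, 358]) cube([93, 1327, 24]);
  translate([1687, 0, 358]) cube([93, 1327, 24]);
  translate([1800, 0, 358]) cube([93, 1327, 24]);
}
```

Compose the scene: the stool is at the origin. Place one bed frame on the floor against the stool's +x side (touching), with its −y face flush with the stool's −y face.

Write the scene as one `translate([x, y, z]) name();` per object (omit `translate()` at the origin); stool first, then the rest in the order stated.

stool();
translate([274, 0, 0]) bed_frame();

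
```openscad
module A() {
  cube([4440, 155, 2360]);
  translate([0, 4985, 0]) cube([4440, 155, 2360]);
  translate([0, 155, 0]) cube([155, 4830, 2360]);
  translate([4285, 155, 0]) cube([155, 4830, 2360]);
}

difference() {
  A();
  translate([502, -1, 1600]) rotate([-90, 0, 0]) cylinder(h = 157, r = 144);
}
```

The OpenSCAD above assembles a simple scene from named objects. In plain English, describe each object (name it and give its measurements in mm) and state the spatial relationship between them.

A is a box-shaped house frame (walls only): outside footprint 4440×5140 mm, wall height 2360 mm, wall thickness 155 mm. The two y-facing walls run the full x-width; the two x-facing walls fit between the inner faces of the y-facing walls.

The house frame has a circular hole of radius 144 mm through its front wall, centred at (x = 502, z = 1600).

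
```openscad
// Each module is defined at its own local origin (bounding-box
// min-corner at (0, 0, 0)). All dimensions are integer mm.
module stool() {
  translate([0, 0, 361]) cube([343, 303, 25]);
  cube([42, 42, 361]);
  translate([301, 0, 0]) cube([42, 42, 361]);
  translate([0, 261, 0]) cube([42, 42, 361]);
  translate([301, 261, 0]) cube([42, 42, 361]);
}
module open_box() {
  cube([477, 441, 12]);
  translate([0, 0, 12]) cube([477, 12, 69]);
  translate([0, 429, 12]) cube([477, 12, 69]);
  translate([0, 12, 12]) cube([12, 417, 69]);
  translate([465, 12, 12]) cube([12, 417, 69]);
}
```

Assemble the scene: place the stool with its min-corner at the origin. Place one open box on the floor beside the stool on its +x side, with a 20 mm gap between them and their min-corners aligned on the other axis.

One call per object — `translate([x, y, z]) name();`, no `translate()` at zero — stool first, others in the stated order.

stool();
translate([363, 0, 0]) open_box();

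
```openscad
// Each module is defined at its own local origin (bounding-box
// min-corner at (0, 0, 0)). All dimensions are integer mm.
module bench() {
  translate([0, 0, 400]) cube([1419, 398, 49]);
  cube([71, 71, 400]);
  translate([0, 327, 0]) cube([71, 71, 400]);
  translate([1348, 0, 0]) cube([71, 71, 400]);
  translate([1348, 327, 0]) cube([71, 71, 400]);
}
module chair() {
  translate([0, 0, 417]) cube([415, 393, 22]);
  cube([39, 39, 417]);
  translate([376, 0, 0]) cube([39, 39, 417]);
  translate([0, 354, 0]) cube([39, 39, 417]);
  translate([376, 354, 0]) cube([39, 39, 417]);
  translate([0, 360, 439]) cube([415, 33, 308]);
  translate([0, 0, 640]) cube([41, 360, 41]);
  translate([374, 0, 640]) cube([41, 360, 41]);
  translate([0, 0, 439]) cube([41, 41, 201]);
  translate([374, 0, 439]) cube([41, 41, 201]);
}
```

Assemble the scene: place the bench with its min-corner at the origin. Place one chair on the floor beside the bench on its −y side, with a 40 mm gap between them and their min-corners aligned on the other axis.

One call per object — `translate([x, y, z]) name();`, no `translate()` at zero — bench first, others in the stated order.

bench();
translate([0, -433, 0]) chair();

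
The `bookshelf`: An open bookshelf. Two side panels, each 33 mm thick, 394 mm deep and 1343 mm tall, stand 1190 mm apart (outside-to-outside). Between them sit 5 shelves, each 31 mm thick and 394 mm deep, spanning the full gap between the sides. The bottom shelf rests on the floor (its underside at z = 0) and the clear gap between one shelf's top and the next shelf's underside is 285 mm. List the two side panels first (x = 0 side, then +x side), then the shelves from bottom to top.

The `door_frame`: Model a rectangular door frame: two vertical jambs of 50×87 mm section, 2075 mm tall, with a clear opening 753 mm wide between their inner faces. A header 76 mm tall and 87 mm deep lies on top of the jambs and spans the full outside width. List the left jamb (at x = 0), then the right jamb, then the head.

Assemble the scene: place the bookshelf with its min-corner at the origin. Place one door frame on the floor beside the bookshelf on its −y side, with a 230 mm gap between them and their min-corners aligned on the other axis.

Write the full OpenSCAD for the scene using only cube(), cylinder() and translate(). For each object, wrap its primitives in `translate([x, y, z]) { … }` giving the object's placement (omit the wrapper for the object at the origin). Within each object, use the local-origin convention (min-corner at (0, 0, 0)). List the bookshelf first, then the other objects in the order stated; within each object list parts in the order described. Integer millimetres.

cube([33, 394, 1343]);
translate([1157, 0, 0]) cube([33, 394, 1343]);
translate([33, 0, 0]) cube([1124, 394, 31]);
translate([33, 0, 316]) cube([1124, 394, 31]);
translate([33, 0, 632]) cube([1124, 394, 31]);
translate([33, 0, 948]) cube([1124, 394, 31]);
translate([33, 0, 1264]) cube([1124, 394, 31]);
translate([0, -317, 0]) {
  cube([50, 87, 2075]);
  translate([803, 0, 0]) cube([50, 87, 2075]);
  translate([0, 0, 2075]) cube([853, 87, 76]);
}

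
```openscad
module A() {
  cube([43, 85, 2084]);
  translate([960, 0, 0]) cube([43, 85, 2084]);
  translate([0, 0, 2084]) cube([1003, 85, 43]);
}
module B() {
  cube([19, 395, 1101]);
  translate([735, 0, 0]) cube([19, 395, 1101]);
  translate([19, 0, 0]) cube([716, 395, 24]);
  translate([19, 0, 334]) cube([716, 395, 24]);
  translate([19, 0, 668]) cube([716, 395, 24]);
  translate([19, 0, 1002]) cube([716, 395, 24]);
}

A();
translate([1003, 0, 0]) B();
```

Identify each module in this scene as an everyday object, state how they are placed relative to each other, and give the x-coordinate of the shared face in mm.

The door frame's +x face and the bookshelf's −x face are both at x = 1003 mm.

A is a door frame. B is a bookshelf. The bookshelf is against the door frame's +x side, with their −y faces flush. The x-coordinate of the shared face is 1003 mm.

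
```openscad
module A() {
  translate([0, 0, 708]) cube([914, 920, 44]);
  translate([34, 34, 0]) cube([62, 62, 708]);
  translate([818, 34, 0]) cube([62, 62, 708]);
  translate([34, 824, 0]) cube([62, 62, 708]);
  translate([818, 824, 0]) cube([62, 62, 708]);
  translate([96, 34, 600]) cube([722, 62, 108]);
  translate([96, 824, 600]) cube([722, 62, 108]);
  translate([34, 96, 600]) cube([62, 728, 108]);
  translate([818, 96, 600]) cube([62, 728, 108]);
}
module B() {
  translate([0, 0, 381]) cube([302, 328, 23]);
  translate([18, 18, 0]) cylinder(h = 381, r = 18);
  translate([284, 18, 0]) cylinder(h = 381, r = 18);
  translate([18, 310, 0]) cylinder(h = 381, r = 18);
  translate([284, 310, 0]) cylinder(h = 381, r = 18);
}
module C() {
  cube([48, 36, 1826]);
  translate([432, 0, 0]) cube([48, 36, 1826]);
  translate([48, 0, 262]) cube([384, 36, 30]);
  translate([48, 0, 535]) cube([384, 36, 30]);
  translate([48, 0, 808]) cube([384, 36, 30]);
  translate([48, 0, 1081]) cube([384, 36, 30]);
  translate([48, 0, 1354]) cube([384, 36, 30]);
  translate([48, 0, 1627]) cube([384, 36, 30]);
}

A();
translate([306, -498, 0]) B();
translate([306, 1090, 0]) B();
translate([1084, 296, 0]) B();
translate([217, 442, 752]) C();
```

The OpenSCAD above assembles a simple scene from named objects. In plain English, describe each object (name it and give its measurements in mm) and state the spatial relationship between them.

A is a table: top 914 mm (x) × 920 mm (y), 44 mm thick, upper face at z = 752 mm, on four 62×62 mm square legs, each inset 34 mm from the nearest pair of top edges, running from z = 0 to the bottom of the top. Four apron rails, 62 mm thick and 108 mm tall, run between adjacent legs with their top edges flush with the underside of the top and their outer faces flush with the legs' outer faces.

B is a simple wooden stool: a rectangular seat 302 mm (x) by 328 mm (y), 23 mm thick, top face at z = 404 mm, on four round legs, each 36 mm in diameter. The legs rest on z = 0, each leg's axis is inset half a diameter from the nearest pair of seat edges (so the leg's bounding box is flush with the corner).

C is a straight ladder. Two 48×36 mm vertical rails, 1826 mm tall, stand 480 mm apart (outside-to-outside) with their front faces coplanar on the −y side. 6 rungs, each 36 mm deep and 30 mm tall, span between the inner faces of the rails, front faces flush with the rails. The lowest rung's underside is at z = 262 mm and rungs are spaced 273 mm apart (underside to underside).

Three stools sit around the table at the −y, +y, +x sides. The ladder is on top of the table, centred.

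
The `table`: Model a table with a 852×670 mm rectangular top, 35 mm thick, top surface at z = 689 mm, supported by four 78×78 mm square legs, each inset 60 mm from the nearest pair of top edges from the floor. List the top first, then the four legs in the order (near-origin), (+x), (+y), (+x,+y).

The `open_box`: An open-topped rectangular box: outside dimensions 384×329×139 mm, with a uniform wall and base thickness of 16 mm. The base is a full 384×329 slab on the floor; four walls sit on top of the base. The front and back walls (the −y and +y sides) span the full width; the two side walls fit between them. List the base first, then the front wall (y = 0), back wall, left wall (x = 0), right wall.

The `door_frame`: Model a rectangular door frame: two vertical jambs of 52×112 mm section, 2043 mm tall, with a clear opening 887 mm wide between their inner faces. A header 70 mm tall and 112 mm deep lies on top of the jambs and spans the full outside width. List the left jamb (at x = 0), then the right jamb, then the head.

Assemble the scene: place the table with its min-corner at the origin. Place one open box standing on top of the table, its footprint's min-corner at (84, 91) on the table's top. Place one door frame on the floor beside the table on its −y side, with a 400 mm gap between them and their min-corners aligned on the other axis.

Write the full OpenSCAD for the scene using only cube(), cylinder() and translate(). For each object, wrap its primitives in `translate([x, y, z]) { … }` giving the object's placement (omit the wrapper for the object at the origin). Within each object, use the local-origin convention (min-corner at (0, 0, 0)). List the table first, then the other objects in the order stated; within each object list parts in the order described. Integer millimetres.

translate([0, 0, 654]) cube([852, 670, 35]);
translate([60, 60, 0]) cube([78, 78, 654]);
translate([714, 60, 0]) cube([78, 78, 654]);
translate([60, 532, 0]) cube([78, 78, 654]);
translate([714, 532, 0]) cube([78, 78, 654]);
translate([84, 91, 689]) {
  cube([384, 329, 16]);
  translate([0, 0, 16]) cube([384, 16, 123]);
  translate([0, 313, 16]) cube([384, 16, 123]);
  translate([0, 16, 16]) cube([16, 297, 123]);
  translate([368, 16, 16]) cube([16, 297, 123]);
}
translate([0, -512, 0]) {
  cube([52, 112, 2043]);
  translate([939, 0, 0]) cube([52, 112, 2043]);
  translate([0, 0, 2043]) cube([991, 112, 70]);
}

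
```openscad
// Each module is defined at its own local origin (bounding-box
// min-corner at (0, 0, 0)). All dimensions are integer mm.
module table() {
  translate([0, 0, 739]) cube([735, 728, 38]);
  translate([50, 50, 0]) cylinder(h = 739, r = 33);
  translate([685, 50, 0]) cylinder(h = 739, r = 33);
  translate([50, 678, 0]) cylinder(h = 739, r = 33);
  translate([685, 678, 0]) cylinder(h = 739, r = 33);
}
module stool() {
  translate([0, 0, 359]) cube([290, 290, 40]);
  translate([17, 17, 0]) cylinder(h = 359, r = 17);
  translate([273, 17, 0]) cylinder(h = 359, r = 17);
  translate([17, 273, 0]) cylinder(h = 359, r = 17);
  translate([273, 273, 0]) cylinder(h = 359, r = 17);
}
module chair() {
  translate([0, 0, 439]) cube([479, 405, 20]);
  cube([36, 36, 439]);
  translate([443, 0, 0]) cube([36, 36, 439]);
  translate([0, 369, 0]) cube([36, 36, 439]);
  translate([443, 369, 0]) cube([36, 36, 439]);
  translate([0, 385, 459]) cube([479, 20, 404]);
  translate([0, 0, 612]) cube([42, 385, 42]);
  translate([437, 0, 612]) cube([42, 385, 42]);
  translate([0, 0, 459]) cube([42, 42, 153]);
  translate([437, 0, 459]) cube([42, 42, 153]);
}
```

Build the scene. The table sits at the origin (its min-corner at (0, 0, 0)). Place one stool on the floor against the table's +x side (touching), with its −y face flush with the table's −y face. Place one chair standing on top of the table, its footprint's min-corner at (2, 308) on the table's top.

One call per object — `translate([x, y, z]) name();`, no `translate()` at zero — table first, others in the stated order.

table();
translate([735, 0, 0]) stool();
translate([2, 308, 777]) chair();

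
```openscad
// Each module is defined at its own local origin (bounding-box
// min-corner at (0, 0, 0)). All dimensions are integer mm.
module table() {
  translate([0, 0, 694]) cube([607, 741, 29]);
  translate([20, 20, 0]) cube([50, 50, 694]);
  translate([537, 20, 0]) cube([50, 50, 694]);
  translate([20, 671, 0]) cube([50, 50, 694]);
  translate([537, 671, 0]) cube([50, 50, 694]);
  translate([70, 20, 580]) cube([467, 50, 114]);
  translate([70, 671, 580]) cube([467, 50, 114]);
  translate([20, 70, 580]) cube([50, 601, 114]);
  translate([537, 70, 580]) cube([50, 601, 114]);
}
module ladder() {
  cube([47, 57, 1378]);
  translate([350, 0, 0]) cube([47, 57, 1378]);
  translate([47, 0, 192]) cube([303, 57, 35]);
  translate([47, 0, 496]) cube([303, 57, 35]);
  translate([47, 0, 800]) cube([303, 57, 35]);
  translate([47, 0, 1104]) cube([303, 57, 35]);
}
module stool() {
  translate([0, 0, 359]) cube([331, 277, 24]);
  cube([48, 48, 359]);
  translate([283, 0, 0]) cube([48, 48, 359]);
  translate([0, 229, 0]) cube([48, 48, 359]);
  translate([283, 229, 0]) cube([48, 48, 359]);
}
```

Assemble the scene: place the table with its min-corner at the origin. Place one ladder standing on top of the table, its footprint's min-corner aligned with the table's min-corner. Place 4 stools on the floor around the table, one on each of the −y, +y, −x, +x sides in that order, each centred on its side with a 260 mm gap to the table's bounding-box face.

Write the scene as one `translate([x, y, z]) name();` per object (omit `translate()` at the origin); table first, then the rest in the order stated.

table();
translate([0, 0, 723]) ladder();
translate([138, -537, 0]) stool();
translate([138, 1001, 0]) stool();
translate([-591, 232, 0]) stool();
translate([867, 232, 0]) stool();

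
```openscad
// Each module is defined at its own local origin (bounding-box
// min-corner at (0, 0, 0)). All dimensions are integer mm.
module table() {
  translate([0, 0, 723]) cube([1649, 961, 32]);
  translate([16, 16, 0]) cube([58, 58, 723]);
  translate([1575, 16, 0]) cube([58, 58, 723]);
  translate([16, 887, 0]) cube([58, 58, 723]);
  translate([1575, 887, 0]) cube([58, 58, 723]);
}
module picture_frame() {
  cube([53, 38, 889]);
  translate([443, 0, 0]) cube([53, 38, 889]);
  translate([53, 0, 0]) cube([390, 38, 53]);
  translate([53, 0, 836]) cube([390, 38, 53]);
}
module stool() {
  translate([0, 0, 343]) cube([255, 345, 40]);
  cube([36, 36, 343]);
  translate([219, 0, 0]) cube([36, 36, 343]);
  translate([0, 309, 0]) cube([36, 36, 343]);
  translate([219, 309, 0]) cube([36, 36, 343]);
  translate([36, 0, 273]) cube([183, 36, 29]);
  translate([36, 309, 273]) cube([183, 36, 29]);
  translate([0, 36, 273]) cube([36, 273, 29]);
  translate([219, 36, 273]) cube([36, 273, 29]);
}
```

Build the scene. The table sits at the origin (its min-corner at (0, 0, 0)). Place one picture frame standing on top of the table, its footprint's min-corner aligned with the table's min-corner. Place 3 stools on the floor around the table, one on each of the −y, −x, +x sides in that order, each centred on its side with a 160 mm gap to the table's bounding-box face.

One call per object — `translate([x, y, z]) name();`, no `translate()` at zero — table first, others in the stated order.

table();
translate([0, 0, 755]) picture_frame();
translate([697, -505, 0]) stool();
translate([-415, 308, 0]) stool();
translate([1809, 308, 0]) stool();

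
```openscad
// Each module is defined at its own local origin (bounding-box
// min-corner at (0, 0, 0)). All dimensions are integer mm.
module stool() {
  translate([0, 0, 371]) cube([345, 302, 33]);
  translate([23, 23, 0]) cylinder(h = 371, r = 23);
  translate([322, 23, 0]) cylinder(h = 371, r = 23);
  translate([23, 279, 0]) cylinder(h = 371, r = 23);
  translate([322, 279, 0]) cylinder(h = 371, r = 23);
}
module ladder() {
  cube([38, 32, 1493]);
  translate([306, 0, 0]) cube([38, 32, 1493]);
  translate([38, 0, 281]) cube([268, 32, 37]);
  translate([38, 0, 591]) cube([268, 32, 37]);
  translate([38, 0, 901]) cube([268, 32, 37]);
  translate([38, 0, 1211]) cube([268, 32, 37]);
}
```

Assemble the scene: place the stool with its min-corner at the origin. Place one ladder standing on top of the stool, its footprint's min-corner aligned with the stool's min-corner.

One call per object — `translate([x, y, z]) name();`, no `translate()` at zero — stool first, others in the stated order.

stool();
translate([0, 0, 404]) ladder();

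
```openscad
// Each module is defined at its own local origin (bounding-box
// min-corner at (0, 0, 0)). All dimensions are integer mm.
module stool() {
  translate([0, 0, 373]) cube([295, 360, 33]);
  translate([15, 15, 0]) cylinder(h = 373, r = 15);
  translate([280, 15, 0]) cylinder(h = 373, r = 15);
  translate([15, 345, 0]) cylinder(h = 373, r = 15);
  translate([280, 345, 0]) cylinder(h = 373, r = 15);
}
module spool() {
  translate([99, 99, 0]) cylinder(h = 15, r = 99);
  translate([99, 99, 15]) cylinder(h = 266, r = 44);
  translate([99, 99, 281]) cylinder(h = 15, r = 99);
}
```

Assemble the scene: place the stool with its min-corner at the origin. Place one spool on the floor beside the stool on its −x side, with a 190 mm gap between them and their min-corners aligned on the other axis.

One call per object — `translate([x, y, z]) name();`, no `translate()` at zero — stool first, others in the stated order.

stool();
translate([-388, 0, 0]) spool();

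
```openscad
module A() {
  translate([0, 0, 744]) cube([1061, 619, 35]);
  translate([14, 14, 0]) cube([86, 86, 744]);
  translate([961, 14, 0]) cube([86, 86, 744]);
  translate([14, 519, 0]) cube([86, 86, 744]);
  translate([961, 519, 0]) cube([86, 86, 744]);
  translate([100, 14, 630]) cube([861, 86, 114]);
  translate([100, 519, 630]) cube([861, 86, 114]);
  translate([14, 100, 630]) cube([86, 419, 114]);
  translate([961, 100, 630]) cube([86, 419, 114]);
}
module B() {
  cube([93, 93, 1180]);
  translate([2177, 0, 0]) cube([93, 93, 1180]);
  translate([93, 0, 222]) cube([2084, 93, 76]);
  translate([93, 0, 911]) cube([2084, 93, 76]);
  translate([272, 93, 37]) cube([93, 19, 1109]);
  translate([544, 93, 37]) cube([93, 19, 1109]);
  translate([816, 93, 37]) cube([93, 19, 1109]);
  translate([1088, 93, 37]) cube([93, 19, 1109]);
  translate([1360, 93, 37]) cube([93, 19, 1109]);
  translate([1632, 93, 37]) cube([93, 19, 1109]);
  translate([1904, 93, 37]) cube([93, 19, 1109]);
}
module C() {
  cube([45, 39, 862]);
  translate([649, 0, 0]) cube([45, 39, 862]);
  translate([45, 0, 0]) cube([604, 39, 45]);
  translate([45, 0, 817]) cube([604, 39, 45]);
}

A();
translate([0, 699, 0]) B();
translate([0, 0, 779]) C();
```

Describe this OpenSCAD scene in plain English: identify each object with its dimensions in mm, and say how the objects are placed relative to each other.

A is a rectangular dining table. The top is 1061×619×35 mm with its upper surface at z = 779 mm. It stands on four 86×86 mm square legs, each inset 14 mm from the nearest pair of top edges, running from the floor to the underside of the top. Four apron rails, 86 mm thick and 114 mm tall, run between adjacent legs with their top edges flush with the underside of the top and their outer faces flush with the legs' outer faces.

B is a fence section. Two 93×93 mm posts, 1180 mm tall, stand on the floor with a clear span of 2084 mm between their inner faces. Two horizontal rails of 93×76 mm section span the gap between the posts with their undersides at z = 222 mm and z = 911 mm, flush with the posts' −y face. 7 pickets, each 93 mm wide, 19 mm thick and 1109 mm tall, are fixed to the +y face of the rails with their bottoms at z = 37 mm, evenly spaced across the span with equal gaps (rounded down to the nearest mm) at the −x end and between each pair — any rounding remainder accumulates at the +x end.

C is a rectangular picture frame lying in the x–z plane (depth along y). The opening is 604 mm wide (x) by 772 mm tall (z), surrounded by a border 45 mm wide on all four sides. The frame is 39 mm deep and is made of two full-height vertical stiles with two horizontal rails fitted between them.

The fence section is on the floor beside the table on its +y side. The picture frame is on top of the table.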